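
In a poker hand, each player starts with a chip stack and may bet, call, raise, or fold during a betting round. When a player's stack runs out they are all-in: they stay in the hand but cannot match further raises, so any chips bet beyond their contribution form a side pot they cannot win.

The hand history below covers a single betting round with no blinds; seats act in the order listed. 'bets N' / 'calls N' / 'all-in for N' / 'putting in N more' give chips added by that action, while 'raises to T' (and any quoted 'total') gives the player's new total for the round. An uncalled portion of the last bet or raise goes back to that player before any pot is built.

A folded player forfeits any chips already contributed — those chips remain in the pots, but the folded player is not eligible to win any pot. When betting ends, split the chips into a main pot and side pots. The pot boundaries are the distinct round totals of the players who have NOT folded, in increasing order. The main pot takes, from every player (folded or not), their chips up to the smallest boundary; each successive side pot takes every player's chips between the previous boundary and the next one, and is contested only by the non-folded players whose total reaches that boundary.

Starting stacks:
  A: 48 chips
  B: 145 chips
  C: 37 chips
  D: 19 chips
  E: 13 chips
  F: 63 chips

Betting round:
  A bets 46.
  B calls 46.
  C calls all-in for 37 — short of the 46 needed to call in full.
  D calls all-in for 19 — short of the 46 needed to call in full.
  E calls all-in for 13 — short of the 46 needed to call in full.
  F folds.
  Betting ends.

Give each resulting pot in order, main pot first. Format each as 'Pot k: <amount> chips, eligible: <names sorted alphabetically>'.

Contributions: A=46, B=46, C=37, D=19, E=13
Folded: F
Pot levels (distinct totals of non-folded players): 13, 19, 37, 46
Layer 1-13: 13 each from A, B, C, D, E = 13*5 = 65 chips; eligible A, B, C, D, E
Layer 14-19: 6 each from A, B, C, D = 6*4 = 24 chips; eligible A, B, C, D
Layer 20-37: 18 each from A, B, C = 18*3 = 54 chips; eligible A, B, C
Layer 38-46: 9 each from A, B = 9*2 = 18 chips; eligible A, B

Pot 1: 65 chips, eligible: A, B, C, D, E
Pot 2: 24 chips, eligible: A, B, C, D
Pot 3: 54 chips, eligible: A, B, C
Pot 4: 18 chips, eligible: A, B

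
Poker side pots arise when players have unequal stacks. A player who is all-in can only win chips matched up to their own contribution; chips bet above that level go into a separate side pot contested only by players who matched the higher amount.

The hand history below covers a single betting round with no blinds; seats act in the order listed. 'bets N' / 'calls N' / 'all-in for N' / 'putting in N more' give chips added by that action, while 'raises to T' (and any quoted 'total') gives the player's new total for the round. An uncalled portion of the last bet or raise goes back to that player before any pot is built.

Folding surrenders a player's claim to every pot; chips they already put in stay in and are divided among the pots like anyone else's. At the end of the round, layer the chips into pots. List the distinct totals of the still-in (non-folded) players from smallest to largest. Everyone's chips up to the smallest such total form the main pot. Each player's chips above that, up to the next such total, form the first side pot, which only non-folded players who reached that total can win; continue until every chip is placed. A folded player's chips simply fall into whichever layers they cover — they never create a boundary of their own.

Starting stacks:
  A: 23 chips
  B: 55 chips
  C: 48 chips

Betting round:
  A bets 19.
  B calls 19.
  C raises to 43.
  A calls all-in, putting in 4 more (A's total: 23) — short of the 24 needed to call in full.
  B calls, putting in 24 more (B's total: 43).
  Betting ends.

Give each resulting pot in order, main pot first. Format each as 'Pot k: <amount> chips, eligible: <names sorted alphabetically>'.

Pot 1: 69 chips, eligible: A, B, C
Pot 2: 40 chips, eligible: B, C

Derivation:
Contributions: A=23, B=43, C=43
Pot levels (distinct totals of non-folded players): 23, 43
Layer 1-23: 23 each from A, B, C = 23*3 = 69 chips; eligible A, B, C
Layer 24-43: 20 each from B, C = 20*2 = 40 chips; eligible B, C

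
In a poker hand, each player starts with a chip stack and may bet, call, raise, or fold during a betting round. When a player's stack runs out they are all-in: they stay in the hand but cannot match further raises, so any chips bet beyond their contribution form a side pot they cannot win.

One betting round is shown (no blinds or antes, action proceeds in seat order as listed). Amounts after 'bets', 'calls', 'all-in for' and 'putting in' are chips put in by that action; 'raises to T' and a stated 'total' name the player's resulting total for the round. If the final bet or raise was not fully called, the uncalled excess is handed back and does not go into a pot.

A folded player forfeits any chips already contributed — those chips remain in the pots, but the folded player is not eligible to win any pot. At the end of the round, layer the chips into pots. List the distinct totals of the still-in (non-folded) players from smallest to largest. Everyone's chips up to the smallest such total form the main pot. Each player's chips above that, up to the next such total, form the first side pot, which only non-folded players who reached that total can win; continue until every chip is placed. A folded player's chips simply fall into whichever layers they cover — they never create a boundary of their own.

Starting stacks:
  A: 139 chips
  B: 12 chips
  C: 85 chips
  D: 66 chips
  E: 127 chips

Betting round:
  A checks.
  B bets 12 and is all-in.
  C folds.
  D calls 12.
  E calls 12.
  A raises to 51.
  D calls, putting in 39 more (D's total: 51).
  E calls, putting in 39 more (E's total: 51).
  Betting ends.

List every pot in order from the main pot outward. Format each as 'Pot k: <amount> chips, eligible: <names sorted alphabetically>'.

Pot 1: 48 chips, eligible: A, B, D, E
Pot 2: 117 chips, eligible: A, D, E

Derivation:
Contributions: A=51, B=12, D=51, E=51
Folded: C
Pot levels (distinct totals of non-folded players): 12, 51
Layer 1-12: 12 each from A, B, D, E = 12*4 = 48 chips; eligible A, B, D, E
Layer 13-51: 39 each from A, D, E = 39*3 = 117 chips; eligible A, D, E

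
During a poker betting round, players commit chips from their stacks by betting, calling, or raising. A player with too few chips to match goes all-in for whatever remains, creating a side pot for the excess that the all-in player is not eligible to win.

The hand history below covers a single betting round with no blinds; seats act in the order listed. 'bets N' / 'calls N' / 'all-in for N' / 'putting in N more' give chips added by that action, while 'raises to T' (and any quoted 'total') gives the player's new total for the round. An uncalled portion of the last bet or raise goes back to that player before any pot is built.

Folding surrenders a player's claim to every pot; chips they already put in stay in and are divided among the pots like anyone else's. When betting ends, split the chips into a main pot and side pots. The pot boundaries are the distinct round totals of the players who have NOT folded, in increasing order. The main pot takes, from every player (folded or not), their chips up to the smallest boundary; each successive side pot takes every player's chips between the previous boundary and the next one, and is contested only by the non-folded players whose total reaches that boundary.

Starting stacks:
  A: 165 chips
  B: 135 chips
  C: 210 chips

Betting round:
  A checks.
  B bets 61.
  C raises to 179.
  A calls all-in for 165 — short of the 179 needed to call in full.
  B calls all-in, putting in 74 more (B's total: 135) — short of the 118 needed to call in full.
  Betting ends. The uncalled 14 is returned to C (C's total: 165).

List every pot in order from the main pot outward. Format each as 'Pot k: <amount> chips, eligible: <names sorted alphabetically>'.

Contributions (after 14 returned to C): A=165, B=135, C=165
Pot levels (distinct totals of non-folded players): 135, 165
Layer 1-135: 135 each from A, B, C = 135*3 = 405 chips; eligible A, B, C
Layer 136-165: 30 each from A, C = 30*2 = 60 chips; eligible A, C

Pot 1: 405 chips, eligible: A, B, C
Pot 2: 60 chips, eligible: A, C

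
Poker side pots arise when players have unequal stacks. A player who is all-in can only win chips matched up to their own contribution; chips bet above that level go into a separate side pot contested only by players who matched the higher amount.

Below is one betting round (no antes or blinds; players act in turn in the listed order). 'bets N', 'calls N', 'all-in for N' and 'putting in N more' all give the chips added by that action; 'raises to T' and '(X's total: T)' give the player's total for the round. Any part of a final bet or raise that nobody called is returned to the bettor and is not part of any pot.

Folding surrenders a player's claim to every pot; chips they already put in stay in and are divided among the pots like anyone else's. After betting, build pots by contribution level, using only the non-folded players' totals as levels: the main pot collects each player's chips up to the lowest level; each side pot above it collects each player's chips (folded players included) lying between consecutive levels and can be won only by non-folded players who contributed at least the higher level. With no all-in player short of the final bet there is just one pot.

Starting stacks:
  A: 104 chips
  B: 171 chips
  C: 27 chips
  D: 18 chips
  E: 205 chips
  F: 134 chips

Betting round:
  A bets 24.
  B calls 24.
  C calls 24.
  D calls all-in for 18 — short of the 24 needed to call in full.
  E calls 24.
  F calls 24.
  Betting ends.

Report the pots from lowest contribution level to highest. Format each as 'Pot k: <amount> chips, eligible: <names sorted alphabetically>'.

Contributions: A=24, B=24, C=24, D=18, E=24, F=24
Pot levels (distinct totals of non-folded players): 18, 24
Layer 1-18: 18 each from A, B, C, D, E, F = 18*6 = 108 chips; eligible A, B, C, D, E, F
Layer 19-24: 6 each from A, B, C, E, F = 6*5 = 30 chips; eligible A, B, C, E, F

Pot 1: 108 chips, eligible: A, B, C, D, E, F
Pot 2: 30 chips, eligible: A, B, C, E, F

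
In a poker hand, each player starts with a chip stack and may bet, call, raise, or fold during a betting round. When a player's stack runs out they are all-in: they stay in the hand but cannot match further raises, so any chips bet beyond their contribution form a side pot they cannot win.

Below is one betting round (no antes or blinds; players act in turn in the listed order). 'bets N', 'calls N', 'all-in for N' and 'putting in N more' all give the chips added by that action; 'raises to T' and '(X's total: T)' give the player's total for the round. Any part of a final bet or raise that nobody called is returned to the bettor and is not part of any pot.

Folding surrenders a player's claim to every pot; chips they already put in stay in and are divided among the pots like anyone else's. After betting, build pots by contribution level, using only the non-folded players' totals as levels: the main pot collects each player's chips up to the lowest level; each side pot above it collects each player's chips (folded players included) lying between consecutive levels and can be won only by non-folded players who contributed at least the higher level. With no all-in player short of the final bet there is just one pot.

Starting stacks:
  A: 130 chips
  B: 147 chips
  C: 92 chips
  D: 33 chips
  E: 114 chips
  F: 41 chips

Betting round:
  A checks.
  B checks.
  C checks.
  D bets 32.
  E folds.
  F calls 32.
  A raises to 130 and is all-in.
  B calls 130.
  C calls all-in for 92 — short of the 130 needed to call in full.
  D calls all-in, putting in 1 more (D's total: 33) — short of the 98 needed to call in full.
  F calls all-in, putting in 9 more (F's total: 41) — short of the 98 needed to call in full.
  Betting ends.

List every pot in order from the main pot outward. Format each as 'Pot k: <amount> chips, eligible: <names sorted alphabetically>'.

Pot 1: 165 chips, eligible: A, B, C, D, F
Pot 2: 32 chips, eligible: A, B, C, F
Pot 3: 153 chips, eligible: A, B, C
Pot 4: 76 chips, eligible: A, B

Derivation:
Contributions: A=130, B=130, C=92, D=33, F=41
Folded: E
Pot levels (distinct totals of non-folded players): 33, 41, 92, 130
Layer 1-33: 33 each from A, B, C, D, F = 33*5 = 165 chips; eligible A, B, C, D, F
Layer 34-41: 8 each from A, B, C, F = 8*4 = 32 chips; eligible A, B, C, F
Layer 42-92: 51 each from A, B, C = 51*3 = 153 chips; eligible A, B, C
Layer 93-130: 38 each from A, B = 38*2 = 76 chips; eligible A, B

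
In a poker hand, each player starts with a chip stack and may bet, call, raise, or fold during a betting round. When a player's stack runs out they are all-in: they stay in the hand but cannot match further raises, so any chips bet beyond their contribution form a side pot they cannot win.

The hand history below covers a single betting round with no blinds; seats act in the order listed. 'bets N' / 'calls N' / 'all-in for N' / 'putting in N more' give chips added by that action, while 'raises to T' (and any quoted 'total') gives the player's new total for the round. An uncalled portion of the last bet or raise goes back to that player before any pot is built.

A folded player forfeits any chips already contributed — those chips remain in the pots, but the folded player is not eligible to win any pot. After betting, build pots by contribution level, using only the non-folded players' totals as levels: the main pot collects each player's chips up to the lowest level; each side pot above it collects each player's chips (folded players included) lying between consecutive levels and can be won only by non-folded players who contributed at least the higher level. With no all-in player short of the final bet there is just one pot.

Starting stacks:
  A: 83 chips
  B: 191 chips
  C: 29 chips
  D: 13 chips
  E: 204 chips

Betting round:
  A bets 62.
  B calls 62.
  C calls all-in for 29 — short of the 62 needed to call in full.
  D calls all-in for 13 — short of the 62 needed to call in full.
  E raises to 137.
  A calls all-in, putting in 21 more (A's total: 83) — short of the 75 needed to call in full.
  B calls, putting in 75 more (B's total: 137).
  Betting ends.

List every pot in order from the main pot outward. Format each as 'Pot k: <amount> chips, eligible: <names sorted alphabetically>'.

Pot 1: 65 chips, eligible: A, B, C, D, E
Pot 2: 64 chips, eligible: A, B, C, E
Pot 3: 162 chips, eligible: A, B, E
Pot 4: 108 chips, eligible: B, E

Derivation:
Contributions: A=83, B=137, C=29, D=13, E=137
Pot levels (distinct totals of non-folded players): 13, 29, 83, 137
Layer 1-13: 13 each from A, B, C, D, E = 13*5 = 65 chips; eligible A, B, C, D, E
Layer 14-29: 16 each from A, B, C, E = 16*4 = 64 chips; eligible A, B, C, E
Layer 30-83: 54 each from A, B, E = 54*3 = 162 chips; eligible A, B, E
Layer 84-137: 54 each from B, E = 54*2 = 108 chips; eligible B, E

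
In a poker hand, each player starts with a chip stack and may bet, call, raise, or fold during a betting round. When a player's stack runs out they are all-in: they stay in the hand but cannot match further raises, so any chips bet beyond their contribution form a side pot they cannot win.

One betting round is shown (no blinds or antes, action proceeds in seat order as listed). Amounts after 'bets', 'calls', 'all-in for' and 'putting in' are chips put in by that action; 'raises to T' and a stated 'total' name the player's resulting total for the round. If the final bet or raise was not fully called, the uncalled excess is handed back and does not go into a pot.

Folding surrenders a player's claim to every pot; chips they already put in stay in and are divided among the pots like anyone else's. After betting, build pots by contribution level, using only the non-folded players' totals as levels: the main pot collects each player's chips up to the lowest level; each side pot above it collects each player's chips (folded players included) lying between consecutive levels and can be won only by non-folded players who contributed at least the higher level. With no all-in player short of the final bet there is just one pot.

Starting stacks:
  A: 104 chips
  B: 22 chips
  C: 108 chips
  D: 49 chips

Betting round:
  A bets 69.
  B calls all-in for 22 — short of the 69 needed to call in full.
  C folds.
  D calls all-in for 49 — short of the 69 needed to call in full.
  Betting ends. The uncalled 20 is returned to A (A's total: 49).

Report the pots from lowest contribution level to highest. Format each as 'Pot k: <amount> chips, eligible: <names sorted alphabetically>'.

Pot 1: 66 chips, eligible: A, B, D
Pot 2: 54 chips, eligible: A, D

Derivation:
Contributions (after 20 returned to A): A=49, B=22, D=49
Folded: C
Pot levels (distinct totals of non-folded players): 22, 49
Layer 1-22: 22 each from A, B, D = 22*3 = 66 chips; eligible A, B, D
Layer 23-49: 27 each from A, D = 27*2 = 54 chips; eligible A, D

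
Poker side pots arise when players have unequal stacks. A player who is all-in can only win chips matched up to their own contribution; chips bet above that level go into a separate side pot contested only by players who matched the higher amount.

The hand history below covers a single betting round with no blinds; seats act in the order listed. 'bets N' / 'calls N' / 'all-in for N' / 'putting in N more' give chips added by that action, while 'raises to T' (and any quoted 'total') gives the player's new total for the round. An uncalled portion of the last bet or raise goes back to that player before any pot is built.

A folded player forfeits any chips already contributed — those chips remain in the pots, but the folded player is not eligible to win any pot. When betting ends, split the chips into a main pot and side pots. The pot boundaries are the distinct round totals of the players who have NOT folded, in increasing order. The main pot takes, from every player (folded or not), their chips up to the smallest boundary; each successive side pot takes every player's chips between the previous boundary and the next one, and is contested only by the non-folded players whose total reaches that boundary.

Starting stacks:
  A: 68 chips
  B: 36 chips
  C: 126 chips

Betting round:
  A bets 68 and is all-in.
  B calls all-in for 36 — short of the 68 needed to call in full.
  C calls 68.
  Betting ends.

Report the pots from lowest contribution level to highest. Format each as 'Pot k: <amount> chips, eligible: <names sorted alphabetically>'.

Pot 1: 108 chips, eligible: A, B, C
Pot 2: 64 chips, eligible: A, C

Derivation:
Contributions: A=68, B=36, C=68
Pot levels (distinct totals of non-folded players): 36, 68
Layer 1-36: 36 each from A, B, C = 36*3 = 108 chips; eligible A, B, C
Layer 37-68: 32 each from A, C = 32*2 = 64 chips; eligible A, C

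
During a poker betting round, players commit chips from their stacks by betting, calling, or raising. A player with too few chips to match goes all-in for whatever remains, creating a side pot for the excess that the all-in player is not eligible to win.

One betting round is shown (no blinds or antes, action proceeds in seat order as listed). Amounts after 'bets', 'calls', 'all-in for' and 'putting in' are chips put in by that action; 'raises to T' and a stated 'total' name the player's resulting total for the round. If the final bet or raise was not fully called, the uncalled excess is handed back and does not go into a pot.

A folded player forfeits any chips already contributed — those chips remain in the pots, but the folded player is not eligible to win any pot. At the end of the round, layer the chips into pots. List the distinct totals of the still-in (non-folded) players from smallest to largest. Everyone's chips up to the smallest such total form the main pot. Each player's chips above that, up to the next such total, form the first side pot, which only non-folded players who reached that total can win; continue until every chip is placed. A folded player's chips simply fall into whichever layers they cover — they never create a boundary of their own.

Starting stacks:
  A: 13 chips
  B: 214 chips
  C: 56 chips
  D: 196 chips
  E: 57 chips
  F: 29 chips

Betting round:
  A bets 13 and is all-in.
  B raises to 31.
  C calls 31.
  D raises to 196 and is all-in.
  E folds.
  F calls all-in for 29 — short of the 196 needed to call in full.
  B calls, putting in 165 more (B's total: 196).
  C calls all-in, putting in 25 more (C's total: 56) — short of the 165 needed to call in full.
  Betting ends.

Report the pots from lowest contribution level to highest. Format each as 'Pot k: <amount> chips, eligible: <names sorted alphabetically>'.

Contributions: A=13, B=196, C=56, D=196, F=29
Folded: E
Pot levels (distinct totals of non-folded players): 13, 29, 56, 196
Layer 1-13: 13 each from A, B, C, D, F = 13*5 = 65 chips; eligible A, B, C, D, F
Layer 14-29: 16 each from B, C, D, F = 16*4 = 64 chips; eligible B, C, D, F
Layer 30-56: 27 each from B, C, D = 27*3 = 81 chips; eligible B, C, D
Layer 57-196: 140 each from B, D = 140*2 = 280 chips; eligible B, D

Pot 1: 65 chips, eligible: A, B, C, D, F
Pot 2: 64 chips, eligible: B, C, D, F
Pot 3: 81 chips, eligible: B, C, D
Pot 4: 280 chips, eligible: B, D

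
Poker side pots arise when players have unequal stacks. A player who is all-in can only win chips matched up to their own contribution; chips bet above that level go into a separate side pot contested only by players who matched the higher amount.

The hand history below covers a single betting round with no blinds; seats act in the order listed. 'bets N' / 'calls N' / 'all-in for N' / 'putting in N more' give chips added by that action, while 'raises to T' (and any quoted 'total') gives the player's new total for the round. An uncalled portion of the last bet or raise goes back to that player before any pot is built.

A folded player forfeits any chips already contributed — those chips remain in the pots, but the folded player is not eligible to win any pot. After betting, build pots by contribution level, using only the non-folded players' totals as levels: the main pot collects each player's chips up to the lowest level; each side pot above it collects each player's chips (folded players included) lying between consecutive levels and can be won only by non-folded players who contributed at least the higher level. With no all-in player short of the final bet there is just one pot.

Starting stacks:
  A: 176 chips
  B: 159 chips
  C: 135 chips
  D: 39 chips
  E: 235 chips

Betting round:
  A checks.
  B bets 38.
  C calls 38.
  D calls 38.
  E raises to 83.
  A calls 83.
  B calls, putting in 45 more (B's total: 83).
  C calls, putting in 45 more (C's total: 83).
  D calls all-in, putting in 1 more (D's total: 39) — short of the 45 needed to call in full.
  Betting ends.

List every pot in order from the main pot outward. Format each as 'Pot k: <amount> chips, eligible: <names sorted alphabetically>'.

Contributions: A=83, B=83, C=83, D=39, E=83
Pot levels (distinct totals of non-folded players): 39, 83
Layer 1-39: 39 each from A, B, C, D, E = 39*5 = 195 chips; eligible A, B, C, D, E
Layer 40-83: 44 each from A, B, C, E = 44*4 = 176 chips; eligible A, B, C, E

Pot 1: 195 chips, eligible: A, B, C, D, E
Pot 2: 176 chips, eligible: A, B, C, E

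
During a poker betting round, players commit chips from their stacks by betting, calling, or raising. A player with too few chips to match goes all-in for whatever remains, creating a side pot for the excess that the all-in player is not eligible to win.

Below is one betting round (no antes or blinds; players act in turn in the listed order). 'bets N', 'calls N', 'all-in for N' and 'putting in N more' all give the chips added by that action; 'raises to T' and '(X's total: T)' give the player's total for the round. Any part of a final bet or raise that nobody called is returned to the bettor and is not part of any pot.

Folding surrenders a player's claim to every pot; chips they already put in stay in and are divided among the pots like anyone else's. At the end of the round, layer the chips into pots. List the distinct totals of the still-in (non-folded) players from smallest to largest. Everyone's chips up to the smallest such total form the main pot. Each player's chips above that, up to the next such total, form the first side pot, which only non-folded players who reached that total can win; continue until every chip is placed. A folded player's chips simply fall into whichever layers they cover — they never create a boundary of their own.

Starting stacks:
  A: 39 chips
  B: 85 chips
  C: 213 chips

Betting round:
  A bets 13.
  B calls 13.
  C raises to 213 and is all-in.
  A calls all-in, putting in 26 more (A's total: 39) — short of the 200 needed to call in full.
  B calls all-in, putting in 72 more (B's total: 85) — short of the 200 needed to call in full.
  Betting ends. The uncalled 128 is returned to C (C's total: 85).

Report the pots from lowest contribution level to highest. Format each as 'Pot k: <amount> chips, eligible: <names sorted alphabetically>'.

Pot 1: 117 chips, eligible: A, B, C
Pot 2: 92 chips, eligible: B, C

Derivation:
Contributions (after 128 returned to C): A=39, B=85, C=85
Pot levels (distinct totals of non-folded players): 39, 85
Layer 1-39: 39 each from A, B, C = 39*3 = 117 chips; eligible A, B, C
Layer 40-85: 46 each from B, C = 46*2 = 92 chips; eligible B, C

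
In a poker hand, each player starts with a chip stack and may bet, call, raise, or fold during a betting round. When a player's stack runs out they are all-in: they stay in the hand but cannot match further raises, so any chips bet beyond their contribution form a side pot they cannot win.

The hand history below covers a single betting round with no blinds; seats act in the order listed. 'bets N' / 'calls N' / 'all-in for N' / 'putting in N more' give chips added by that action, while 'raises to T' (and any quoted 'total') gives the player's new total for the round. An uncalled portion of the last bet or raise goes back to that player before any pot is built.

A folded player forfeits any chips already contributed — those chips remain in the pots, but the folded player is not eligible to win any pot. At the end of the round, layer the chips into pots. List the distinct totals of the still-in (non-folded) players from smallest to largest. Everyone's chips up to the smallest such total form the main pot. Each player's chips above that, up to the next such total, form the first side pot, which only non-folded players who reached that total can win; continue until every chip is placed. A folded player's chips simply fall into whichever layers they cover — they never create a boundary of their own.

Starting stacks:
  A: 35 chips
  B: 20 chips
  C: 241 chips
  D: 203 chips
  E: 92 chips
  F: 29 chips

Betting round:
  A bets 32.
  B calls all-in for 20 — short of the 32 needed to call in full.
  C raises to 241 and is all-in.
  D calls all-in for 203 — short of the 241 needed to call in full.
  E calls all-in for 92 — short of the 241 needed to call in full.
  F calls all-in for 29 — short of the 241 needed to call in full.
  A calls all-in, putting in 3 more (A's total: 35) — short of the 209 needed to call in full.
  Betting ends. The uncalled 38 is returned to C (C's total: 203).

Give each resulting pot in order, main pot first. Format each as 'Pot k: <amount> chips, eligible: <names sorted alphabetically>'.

Pot 1: 120 chips, eligible: A, B, C, D, E, F
Pot 2: 45 chips, eligible: A, C, D, E, F
Pot 3: 24 chips, eligible: A, C, D, E
Pot 4: 171 chips, eligible: C, D, E
Pot 5: 222 chips, eligible: C, D

Derivation:
Contributions (after 38 returned to C): A=35, B=20, C=203, D=203, E=92, F=29
Pot levels (distinct totals of non-folded players): 20, 29, 35, 92, 203
Layer 1-20: 20 each from A, B, C, D, E, F = 20*6 = 120 chips; eligible A, B, C, D, E, F
Layer 21-29: 9 each from A, C, D, E, F = 9*5 = 45 chips; eligible A, C, D, E, F
Layer 30-35: 6 each from A, C, D, E = 6*4 = 24 chips; eligible A, C, D, E
Layer 36-92: 57 each from C, D, E = 57*3 = 171 chips; eligible C, D, E
Layer 93-203: 111 each from C, D = 111*2 = 222 chips; eligible C, D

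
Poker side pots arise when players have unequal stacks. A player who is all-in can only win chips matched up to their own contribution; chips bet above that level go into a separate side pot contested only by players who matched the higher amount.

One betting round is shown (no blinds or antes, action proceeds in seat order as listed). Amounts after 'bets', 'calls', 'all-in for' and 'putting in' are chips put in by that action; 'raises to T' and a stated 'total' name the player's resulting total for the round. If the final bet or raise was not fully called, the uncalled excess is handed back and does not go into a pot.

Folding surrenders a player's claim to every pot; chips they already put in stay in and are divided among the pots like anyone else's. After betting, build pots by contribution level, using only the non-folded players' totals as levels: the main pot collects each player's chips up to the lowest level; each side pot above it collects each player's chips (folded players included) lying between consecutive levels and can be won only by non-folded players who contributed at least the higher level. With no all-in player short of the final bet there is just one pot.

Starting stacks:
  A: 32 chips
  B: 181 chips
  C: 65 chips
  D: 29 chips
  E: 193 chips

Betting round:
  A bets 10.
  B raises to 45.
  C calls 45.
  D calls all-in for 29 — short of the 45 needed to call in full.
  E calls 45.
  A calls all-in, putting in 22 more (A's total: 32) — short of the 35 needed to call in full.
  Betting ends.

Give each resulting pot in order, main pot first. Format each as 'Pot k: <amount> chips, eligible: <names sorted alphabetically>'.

Pot 1: 145 chips, eligible: A, B, C, D, E
Pot 2: 12 chips, eligible: A, B, C, E
Pot 3: 39 chips, eligible: B, C, E

Derivation:
Contributions: A=32, B=45, C=45, D=29, E=45
Pot levels (distinct totals of non-folded players): 29, 32, 45
Layer 1-29: 29 each from A, B, C, D, E = 29*5 = 145 chips; eligible A, B, C, D, E
Layer 30-32: 3 each from A, B, C, E = 3*4 = 12 chips; eligible A, B, C, E
Layer 33-45: 13 each from B, C, E = 13*3 = 39 chips; eligible B, C, E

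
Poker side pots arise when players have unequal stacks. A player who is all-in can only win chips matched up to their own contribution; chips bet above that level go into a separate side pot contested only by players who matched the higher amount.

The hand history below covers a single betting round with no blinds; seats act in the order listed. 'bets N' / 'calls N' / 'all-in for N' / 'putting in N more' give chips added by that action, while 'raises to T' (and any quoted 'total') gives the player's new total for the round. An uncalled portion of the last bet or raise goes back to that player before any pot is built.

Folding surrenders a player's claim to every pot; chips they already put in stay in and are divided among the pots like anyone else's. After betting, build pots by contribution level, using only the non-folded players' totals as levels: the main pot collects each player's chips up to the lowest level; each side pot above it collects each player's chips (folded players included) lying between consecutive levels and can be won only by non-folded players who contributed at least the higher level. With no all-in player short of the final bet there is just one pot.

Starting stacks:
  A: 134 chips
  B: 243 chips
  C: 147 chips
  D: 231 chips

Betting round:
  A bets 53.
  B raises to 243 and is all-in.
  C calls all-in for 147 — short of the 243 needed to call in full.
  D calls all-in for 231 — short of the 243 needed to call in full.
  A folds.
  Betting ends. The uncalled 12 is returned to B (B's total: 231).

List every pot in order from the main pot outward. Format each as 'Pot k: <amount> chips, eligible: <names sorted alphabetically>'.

Pot 1: 494 chips, eligible: B, C, D
Pot 2: 168 chips, eligible: B, D

Derivation:
Contributions (after 12 returned to B): A=53, B=231, C=147, D=231
Folded: A
Pot levels (distinct totals of non-folded players): 147, 231
Layer 1-147: A 53 + B 147 + C 147 + D 147 = 494 chips; eligible B, C, D
Layer 148-231: 84 each from B, D = 84*2 = 168 chips; eligible B, D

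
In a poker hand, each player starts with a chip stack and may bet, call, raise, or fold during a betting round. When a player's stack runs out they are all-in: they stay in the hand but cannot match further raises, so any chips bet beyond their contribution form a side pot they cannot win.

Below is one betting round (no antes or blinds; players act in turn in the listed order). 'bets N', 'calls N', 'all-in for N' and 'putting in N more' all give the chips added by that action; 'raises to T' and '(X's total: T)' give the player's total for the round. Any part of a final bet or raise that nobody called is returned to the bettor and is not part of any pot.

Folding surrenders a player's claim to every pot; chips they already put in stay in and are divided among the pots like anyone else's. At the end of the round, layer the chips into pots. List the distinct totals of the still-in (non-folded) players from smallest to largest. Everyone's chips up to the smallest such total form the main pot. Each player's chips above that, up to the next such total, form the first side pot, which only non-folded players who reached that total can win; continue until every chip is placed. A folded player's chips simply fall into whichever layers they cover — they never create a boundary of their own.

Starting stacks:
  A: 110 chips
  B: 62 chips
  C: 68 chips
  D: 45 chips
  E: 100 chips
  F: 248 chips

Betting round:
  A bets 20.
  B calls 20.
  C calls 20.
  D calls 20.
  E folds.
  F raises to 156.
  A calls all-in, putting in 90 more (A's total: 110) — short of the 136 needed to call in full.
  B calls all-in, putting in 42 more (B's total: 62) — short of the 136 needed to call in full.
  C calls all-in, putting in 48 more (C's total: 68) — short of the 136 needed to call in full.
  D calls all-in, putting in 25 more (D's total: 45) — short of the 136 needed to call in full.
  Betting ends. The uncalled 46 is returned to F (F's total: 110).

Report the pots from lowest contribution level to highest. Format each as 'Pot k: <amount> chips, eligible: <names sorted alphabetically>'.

Contributions (after 46 returned to F): A=110, B=62, C=68, D=45, F=110
Folded: E
Pot levels (distinct totals of non-folded players): 45, 62, 68, 110
Layer 1-45: 45 each from A, B, C, D, F = 45*5 = 225 chips; eligible A, B, C, D, F
Layer 46-62: 17 each from A, B, C, F = 17*4 = 68 chips; eligible A, B, C, F
Layer 63-68: 6 each from A, C, F = 6*3 = 18 chips; eligible A, C, F
Layer 69-110: 42 each from A, F = 42*2 = 84 chips; eligible A, F

Pot 1: 225 chips, eligible: A, B, C, D, F
Pot 2: 68 chips, eligible: A, B, C, F
Pot 3: 18 chips, eligible: A, C, F
Pot 4: 84 chips, eligible: A, F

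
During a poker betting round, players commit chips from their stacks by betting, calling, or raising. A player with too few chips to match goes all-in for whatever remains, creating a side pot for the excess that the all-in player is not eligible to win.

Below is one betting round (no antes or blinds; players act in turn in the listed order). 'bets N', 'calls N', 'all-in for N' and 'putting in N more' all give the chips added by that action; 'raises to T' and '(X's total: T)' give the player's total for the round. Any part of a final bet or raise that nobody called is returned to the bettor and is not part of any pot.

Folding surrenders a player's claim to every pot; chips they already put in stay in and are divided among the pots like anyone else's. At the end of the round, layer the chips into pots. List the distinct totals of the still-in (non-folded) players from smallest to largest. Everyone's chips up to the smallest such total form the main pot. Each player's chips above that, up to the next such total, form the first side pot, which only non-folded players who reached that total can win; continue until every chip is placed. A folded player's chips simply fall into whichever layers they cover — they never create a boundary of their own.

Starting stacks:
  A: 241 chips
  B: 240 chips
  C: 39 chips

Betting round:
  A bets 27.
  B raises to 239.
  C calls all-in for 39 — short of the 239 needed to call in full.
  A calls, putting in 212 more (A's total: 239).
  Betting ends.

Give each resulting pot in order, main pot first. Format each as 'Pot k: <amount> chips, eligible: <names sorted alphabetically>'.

Contributions: A=239, B=239, C=39
Pot levels (distinct totals of non-folded players): 39, 239
Layer 1-39: 39 each from A, B, C = 39*3 = 117 chips; eligible A, B, C
Layer 40-239: 200 each from A, B = 200*2 = 400 chips; eligible A, B

Pot 1: 117 chips, eligible: A, B, C
Pot 2: 400 chips, eligible: A, B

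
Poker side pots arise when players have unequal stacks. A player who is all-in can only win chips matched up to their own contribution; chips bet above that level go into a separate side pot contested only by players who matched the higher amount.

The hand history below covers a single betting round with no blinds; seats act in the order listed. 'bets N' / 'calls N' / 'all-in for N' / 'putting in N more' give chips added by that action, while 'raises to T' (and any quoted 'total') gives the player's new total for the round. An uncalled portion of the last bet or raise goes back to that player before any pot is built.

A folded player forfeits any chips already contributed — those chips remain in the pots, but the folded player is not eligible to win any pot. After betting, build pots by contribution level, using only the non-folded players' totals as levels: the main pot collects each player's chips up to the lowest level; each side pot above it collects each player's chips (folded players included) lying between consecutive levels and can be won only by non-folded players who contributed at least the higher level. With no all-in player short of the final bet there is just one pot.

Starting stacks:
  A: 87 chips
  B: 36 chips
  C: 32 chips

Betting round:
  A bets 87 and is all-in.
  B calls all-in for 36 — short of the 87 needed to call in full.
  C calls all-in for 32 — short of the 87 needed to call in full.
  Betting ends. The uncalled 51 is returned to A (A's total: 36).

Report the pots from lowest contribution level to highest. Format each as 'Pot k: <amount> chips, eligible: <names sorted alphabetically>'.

Pot 1: 96 chips, eligible: A, B, C
Pot 2: 8 chips, eligible: A, B

Derivation:
Contributions (after 51 returned to A): A=36, B=36, C=32
Pot levels (distinct totals of non-folded players): 32, 36
Layer 1-32: 32 each from A, B, C = 32*3 = 96 chips; eligible A, B, C
Layer 33-36: 4 each from A, B = 4*2 = 8 chips; eligible A, B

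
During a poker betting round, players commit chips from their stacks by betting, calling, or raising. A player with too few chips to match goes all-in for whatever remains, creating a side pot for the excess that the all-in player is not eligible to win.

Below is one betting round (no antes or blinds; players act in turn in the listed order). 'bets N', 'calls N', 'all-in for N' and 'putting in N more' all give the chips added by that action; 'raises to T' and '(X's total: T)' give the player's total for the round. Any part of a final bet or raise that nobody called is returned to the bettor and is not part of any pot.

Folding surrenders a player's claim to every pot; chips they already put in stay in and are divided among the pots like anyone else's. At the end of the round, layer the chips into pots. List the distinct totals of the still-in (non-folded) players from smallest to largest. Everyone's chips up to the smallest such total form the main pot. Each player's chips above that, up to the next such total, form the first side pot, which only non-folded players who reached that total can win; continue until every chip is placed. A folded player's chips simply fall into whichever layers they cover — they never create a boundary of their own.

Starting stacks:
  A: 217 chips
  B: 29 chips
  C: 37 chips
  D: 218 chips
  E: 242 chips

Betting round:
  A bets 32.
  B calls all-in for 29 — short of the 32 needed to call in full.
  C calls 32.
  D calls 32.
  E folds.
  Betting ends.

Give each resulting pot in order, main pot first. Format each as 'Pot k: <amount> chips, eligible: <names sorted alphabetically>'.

Pot 1: 116 chips, eligible: A, B, C, D
Pot 2: 9 chips, eligible: A, C, D

Derivation:
Contributions: A=32, B=29, C=32, D=32
Folded: E
Pot levels (distinct totals of non-folded players): 29, 32
Layer 1-29: 29 each from A, B, C, D = 29*4 = 116 chips; eligible A, B, C, D
Layer 30-32: 3 each from A, C, D = 3*3 = 9 chips; eligible A, C, D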